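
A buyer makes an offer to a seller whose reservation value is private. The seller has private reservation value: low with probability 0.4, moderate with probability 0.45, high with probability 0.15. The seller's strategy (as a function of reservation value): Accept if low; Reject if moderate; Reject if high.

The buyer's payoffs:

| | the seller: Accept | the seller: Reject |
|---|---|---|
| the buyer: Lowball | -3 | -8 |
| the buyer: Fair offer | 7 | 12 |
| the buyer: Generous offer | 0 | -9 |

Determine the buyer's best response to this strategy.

E[Lowball] = 0.4·(-3) + 0.45·(-8) + 0.15·(-8) = -6
E[Fair offer] = 0.4·(7) + 0.45·(12) + 0.15·(12) = 10
E[Generous offer] = 0.4·(0) + 0.45·(-9) + 0.15·(-9) = -5.4
Best response: Fair offer (10 is the largest).

Fair offer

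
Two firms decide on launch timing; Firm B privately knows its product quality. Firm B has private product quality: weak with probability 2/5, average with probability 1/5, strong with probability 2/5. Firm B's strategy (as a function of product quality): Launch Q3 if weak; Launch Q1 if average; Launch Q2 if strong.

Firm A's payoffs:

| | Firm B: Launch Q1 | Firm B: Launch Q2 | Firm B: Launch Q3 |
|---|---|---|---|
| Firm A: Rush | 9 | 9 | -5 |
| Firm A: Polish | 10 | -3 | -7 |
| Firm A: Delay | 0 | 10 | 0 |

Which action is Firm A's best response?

E[Rush] = 2/5·(-5) + 1/5·(9) + 2/5·(9) = 17/5
E[Polish] = 2/5·(-7) + 1/5·(10) + 2/5·(-3) = -2
E[Delay] = 2/5·(0) + 1/5·(0) + 2/5·(10) = 4
Best response: Delay (4 is the largest).

Delay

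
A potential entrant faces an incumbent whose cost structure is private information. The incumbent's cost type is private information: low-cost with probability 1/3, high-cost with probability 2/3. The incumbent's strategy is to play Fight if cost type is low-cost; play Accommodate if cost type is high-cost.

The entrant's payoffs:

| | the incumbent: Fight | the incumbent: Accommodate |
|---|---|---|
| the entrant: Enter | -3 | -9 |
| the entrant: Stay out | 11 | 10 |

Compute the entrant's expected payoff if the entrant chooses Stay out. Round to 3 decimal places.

E[Stay out] = 1/3·11 + 2/3·10 = 11/3 + 20/3 = 31/3

10.333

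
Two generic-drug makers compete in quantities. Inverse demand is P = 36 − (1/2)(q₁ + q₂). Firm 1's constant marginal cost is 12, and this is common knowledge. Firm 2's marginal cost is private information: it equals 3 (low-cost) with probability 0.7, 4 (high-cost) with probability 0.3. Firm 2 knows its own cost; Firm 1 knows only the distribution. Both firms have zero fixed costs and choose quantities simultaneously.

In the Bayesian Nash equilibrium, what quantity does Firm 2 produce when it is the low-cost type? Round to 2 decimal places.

Type-c best response for Firm 2: q₂(c) = (36 − c) − q₁/2.
Firm 1 maximizes expected profit; its first-order condition is 36 − q₁ − (1/2)E[q₂] − 12 = 0.
Substituting E[q₂] and solving: E[c₂] = 3.3, so q₁ = (36 − 2·12 + 3.3)/(3/2) = 10.2.
q₂(low-cost) = (36 − 3 − (1/2)·10.2) = 27.9.

27.90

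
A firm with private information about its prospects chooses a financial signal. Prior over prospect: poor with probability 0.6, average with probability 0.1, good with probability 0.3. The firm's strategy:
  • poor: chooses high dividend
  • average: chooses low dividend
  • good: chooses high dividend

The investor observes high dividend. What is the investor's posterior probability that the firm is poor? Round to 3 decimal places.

P(high dividend) = 0.6·1 + 0.1·0 + 0.3·1 = 0.9
P(poor | high dividend) = (0.6·1) / 0.9 = 0.6 / 0.9 = 0.666667

0.667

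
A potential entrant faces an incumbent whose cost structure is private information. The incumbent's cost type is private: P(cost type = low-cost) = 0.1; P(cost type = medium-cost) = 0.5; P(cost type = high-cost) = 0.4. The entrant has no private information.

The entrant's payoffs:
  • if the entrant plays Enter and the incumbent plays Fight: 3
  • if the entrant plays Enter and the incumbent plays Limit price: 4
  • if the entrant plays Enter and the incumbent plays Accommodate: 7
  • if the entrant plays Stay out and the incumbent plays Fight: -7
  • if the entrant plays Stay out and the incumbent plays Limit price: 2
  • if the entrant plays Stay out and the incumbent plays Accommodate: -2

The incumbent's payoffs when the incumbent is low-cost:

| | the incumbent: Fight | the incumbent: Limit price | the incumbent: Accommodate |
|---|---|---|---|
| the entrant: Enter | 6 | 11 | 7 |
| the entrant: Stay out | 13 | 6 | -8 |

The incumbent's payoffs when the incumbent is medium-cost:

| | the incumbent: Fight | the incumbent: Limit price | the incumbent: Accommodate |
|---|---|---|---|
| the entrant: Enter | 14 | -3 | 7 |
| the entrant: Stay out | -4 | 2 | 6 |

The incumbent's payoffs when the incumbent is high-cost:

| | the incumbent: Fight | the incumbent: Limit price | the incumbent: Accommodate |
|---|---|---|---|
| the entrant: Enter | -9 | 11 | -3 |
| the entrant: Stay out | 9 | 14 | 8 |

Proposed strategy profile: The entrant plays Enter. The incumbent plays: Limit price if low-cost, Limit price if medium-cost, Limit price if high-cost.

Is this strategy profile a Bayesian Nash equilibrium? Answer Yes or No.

The entrant plays Enter: E[Enter] = 0.1·(4) + 0.5·(4) + 0.4·(4) = 4; E[Stay out] = 2. Best-responding. ✓
The incumbent (cost type low-cost), facing Enter: Fight gives 6, Limit price gives 11, Accommodate gives 7. Proposed Limit price is best. ✓
The incumbent (cost type medium-cost), facing Enter: Fight gives 14, Limit price gives -3, Accommodate gives 7. Proposed Limit price is not best — profitable deviation exists. ✗
The incumbent (cost type high-cost), facing Enter: Fight gives -9, Limit price gives 11, Accommodate gives -3. Proposed Limit price is best. ✓

No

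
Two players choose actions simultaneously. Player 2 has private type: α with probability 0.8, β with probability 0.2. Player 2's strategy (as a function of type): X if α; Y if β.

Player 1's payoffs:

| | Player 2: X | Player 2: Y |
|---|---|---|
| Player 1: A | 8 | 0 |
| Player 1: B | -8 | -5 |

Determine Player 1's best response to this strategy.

Compute Player 1's expected payoff for each action, taking the expectation over Player 2's type.
E[A] = 0.8·(8) + 0.2·(0) = 6.4
E[B] = 0.8·(-8) + 0.2·(-5) = -7.4
Best response: A (6.4 is the largest).

A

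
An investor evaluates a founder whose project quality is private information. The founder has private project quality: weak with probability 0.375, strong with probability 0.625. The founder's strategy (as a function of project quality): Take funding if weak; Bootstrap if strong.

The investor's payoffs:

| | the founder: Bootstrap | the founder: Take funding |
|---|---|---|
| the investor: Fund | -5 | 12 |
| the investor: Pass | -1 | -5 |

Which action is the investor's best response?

Fund

E[Fund] = 0.375·(12) + 0.625·(-5) = 1.375
E[Pass] = 0.375·(-5) + 0.625·(-1) = -2.5
Best response: Fund (1.375 is the largest).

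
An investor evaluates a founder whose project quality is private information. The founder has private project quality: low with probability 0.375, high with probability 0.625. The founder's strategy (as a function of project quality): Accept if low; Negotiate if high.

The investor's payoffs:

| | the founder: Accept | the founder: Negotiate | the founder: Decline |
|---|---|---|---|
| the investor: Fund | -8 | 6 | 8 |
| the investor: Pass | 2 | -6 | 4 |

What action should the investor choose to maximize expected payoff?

E[Fund] = 0.375·(-8) + 0.625·(6) = 0.75
E[Pass] = 0.375·(2) + 0.625·(-6) = -3
Best response: Fund (0.75 is the largest).

Fund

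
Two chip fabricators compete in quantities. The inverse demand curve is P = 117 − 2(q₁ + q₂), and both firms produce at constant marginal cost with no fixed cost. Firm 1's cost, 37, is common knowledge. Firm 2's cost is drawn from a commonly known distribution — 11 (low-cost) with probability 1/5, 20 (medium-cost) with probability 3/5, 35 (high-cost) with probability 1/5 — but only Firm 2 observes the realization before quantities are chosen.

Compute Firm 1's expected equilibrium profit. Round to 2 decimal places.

Type-c best response for Firm 2: q₂(c) = (117 − c)/4 − q₁/2.
Firm 1 maximizes expected profit; its first-order condition is 117 − 4q₁ − 2E[q₂] − 37 = 0.
Substituting E[q₂] and solving: E[c₂] = 21.2, so q₁ = (117 − 2·37 + 21.2)/6 = 10.7.
E[P] = 117 − 2·(q₁ + E[q₂]) = 58.4; Firm 1's expected profit = (E[P] − 37)·q₁ = (58.4 − 37)·10.7 = 228.98.

228.98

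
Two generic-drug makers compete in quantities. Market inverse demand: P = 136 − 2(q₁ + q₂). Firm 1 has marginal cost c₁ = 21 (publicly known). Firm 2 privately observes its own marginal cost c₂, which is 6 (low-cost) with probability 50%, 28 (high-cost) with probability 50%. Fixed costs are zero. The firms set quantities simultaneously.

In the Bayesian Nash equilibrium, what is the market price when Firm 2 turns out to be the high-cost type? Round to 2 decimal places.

Type-c best response for Firm 2: q₂(c) = (136 − c)/4 − q₁/2.
Firm 1 maximizes expected profit; its first-order condition is 136 − 4q₁ − 2E[q₂] − 21 = 0.
Substituting E[q₂] and solving: E[c₂] = 17, so q₁ = (136 − 2·21 + 17)/6 = 18.5.
q₂(high-cost) = 17.75, so P = 136 − 2·(18.5 + 17.75) = 63.5.

63.50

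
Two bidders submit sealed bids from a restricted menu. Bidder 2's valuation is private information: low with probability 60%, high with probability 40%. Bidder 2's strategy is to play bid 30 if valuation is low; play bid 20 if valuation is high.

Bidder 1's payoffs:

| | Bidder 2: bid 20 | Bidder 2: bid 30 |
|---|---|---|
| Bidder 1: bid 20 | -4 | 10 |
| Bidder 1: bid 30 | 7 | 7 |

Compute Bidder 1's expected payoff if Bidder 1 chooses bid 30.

7

Take the expectation over Bidder 2's valuation, weighting each type's action by its prior probability.
E[bid 30] = 0.6·7 + 0.4·7 = 4.2 + 2.8 = 7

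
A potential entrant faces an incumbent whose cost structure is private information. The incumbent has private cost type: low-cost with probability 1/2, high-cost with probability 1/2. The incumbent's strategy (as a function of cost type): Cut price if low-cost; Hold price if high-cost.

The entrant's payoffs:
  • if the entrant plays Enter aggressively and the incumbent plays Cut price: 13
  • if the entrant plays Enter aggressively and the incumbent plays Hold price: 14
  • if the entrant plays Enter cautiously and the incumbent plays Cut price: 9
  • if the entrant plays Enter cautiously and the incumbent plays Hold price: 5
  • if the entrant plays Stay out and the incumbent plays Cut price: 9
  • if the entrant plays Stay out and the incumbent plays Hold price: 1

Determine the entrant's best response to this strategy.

E[Enter aggressively] = 1/2·(13) + 1/2·(14) = 27/2
E[Enter cautiously] = 1/2·(9) + 1/2·(5) = 7
E[Stay out] = 1/2·(9) + 1/2·(1) = 5
Best response: Enter aggressively (27/2 is the largest).

Enter aggressively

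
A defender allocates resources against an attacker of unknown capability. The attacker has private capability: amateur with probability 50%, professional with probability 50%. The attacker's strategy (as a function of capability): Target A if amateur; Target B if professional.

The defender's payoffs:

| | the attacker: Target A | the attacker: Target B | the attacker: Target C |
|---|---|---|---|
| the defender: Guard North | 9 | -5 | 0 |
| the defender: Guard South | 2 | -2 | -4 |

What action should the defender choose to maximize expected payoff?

Compute the defender's expected payoff for each action, taking the expectation over the attacker's type.
E[Guard North] = 0.5·(9) + 0.5·(-5) = 2
E[Guard South] = 0.5·(2) + 0.5·(-2) = 0
Best response: Guard North (2 is the largest).

Guard North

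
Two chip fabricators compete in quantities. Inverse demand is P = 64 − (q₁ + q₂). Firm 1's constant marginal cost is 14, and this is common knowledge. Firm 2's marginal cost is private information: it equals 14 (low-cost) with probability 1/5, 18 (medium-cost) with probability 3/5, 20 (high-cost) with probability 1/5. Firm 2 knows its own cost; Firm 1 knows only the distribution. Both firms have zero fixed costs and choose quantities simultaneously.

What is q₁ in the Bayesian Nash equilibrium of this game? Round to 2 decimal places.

Each type of Firm 2 best-responds to q₁; Firm 1 best-responds to the expected q₂ over Firm 2's types.
Firm 2 with cost c maximizes (64 − (q₁+q₂) − c)·q₂, giving q₂(c) = (64 − c − q₁)/2.
E[c₂] = 1/5·14 + 3/5·18 + 1/5·20 = 17.6
Firm 1's FOC against E[q₂] yields q₁ = (64 − 2·14 + E[c₂])/3 = (64 − 28 + 17.6)/3 = 17.8667.

17.87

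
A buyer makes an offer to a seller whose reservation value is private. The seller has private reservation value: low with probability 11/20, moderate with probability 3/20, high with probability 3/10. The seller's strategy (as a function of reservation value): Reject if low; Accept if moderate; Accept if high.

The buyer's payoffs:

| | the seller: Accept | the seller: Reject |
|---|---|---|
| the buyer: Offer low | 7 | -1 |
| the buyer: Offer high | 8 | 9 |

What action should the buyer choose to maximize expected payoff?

E[Offer low] = 11/20·(-1) + 3/20·(7) + 3/10·(7) = 13/5
E[Offer high] = 11/20·(9) + 3/20·(8) + 3/10·(8) = 171/20
Best response: Offer high (171/20 is the largest).

Offer high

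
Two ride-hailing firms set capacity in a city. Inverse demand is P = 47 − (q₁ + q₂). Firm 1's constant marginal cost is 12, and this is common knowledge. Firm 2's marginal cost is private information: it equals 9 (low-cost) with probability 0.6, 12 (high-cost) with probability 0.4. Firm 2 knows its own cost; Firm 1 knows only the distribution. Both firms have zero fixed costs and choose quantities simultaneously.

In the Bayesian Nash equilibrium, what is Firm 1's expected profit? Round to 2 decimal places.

Each type of Firm 2 best-responds to q₁; Firm 1 best-responds to the expected q₂ over Firm 2's types.
Firm 2 with cost c maximizes (47 − (q₁+q₂) − c)·q₂, giving q₂(c) = (47 − c − q₁)/2.
E[c₂] = 0.6·9 + 0.4·12 = 10.2
Firm 1's FOC against E[q₂] yields q₁ = (47 − 2·12 + E[c₂])/3 = (47 − 24 + 10.2)/3 = 11.0667.
E[P] = 47 − (q₁ + E[q₂]) = 23.0667; Firm 1's expected profit = (E[P] − 12)·q₁ = (23.0667 − 12)·11.0667 = 122.471.

122.47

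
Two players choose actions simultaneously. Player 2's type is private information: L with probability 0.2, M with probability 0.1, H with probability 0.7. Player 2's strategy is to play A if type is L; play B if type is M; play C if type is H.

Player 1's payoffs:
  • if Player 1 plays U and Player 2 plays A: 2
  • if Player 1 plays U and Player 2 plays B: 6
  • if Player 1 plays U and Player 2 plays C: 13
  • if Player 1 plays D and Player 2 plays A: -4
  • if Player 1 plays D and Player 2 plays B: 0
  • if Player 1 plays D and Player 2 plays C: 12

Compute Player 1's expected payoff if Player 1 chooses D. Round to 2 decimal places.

7.60

E[D] = 0.2·(-4) + 0.1·0 + 0.7·12 = (-0.8) + 0 + 8.4 = 7.6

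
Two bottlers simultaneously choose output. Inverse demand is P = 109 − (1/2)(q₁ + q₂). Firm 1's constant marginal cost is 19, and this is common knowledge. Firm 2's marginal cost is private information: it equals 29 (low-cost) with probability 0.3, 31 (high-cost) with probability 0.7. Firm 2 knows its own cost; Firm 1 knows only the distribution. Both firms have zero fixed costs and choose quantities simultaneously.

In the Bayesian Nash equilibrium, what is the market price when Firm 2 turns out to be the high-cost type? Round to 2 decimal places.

Type-c best response for Firm 2: q₂(c) = (109 − c) − q₁/2.
Firm 1 maximizes expected profit; its first-order condition is 109 − q₁ − (1/2)E[q₂] − 19 = 0.
Substituting E[q₂] and solving: E[c₂] = 30.4, so q₁ = (109 − 2·19 + 30.4)/(3/2) = 67.6.
q₂(high-cost) = 44.2, so P = 109 − (1/2)·(67.6 + 44.2) = 53.1.

53.10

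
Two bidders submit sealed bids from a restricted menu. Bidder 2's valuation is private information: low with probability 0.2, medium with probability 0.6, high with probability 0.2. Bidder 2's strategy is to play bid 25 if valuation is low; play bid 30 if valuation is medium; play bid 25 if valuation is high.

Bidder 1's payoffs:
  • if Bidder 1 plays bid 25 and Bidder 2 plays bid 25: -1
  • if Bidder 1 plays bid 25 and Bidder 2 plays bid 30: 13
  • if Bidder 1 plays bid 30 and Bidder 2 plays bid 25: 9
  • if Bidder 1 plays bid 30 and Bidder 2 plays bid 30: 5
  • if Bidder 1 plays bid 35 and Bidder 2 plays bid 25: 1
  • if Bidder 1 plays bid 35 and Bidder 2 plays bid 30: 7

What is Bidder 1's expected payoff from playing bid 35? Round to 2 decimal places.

4.60

E[bid 35] = 0.2·1 + 0.6·7 + 0.2·1 = 0.2 + 4.2 + 0.2 = 4.6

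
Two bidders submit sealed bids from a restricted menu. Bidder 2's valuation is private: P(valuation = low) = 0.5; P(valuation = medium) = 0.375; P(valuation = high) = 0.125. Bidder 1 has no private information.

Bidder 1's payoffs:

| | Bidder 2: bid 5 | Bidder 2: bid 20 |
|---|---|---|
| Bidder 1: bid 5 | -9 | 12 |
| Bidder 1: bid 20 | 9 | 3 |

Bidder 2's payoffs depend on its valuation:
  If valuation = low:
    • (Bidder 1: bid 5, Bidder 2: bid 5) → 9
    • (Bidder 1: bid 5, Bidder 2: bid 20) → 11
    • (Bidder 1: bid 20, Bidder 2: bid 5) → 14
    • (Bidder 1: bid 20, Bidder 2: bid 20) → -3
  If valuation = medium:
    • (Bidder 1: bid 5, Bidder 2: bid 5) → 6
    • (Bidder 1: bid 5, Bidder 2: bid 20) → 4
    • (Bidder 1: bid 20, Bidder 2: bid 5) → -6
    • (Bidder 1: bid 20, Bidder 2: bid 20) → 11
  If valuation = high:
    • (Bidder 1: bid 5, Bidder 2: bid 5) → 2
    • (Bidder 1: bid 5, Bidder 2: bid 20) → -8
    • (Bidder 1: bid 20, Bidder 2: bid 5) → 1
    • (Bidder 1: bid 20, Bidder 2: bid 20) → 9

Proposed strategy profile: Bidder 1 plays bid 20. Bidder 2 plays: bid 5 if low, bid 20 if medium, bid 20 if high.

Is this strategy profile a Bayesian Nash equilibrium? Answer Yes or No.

Yes

Bidder 1 plays bid 20: E[bid 20] = 0.5·(9) + 0.375·(3) + 0.125·(3) = 6; E[bid 5] = 1.5. Best-responding. ✓
Bidder 2 (valuation low), facing bid 20: bid 5 gives 14, bid 20 gives -3. Proposed bid 5 is best. ✓
Bidder 2 (valuation medium), facing bid 20: bid 5 gives -6, bid 20 gives 11. Proposed bid 20 is best. ✓
Bidder 2 (valuation high), facing bid 20: bid 5 gives 1, bid 20 gives 9. Proposed bid 20 is best. ✓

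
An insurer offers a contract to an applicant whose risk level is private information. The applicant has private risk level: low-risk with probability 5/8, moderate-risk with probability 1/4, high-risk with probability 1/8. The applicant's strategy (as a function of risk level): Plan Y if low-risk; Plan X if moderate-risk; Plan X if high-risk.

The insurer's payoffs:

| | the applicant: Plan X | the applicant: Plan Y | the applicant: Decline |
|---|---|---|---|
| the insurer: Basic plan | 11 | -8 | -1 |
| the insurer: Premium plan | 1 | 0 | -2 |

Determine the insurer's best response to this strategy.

Compute the insurer's expected payoff for each action, taking the expectation over the applicant's type.
E[Basic plan] = 5/8·(-8) + 1/4·(11) + 1/8·(11) = -7/8
E[Premium plan] = 5/8·(0) + 1/4·(1) + 1/8·(1) = 3/8
Best response: Premium plan (3/8 is the largest).

Premium plan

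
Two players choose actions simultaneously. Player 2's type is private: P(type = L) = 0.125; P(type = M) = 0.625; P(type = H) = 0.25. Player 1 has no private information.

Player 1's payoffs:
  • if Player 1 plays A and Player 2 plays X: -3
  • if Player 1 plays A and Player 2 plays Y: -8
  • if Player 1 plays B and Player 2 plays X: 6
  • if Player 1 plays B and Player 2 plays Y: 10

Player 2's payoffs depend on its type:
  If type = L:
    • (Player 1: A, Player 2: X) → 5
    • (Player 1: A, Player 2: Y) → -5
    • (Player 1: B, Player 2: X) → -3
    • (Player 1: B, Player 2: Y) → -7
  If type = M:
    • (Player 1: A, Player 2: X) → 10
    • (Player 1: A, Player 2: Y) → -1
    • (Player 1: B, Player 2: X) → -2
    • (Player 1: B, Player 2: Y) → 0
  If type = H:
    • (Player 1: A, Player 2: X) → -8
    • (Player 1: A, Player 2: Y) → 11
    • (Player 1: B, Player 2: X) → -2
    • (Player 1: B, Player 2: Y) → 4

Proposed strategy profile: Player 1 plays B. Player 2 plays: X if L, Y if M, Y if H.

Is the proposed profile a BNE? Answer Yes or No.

A profile is a BNE iff every type of every player is best-responding given beliefs about the other side.
Player 1 plays B: E[B] = 0.125·(6) + 0.625·(10) + 0.25·(10) = 9.5; E[A] = -7.375. Best-responding. ✓
Player 2 (type L), facing B: X gives -3, Y gives -7. Proposed X is best. ✓
Player 2 (type M), facing B: X gives -2, Y gives 0. Proposed Y is best. ✓
Player 2 (type H), facing B: X gives -2, Y gives 4. Proposed Y is best. ✓

Yes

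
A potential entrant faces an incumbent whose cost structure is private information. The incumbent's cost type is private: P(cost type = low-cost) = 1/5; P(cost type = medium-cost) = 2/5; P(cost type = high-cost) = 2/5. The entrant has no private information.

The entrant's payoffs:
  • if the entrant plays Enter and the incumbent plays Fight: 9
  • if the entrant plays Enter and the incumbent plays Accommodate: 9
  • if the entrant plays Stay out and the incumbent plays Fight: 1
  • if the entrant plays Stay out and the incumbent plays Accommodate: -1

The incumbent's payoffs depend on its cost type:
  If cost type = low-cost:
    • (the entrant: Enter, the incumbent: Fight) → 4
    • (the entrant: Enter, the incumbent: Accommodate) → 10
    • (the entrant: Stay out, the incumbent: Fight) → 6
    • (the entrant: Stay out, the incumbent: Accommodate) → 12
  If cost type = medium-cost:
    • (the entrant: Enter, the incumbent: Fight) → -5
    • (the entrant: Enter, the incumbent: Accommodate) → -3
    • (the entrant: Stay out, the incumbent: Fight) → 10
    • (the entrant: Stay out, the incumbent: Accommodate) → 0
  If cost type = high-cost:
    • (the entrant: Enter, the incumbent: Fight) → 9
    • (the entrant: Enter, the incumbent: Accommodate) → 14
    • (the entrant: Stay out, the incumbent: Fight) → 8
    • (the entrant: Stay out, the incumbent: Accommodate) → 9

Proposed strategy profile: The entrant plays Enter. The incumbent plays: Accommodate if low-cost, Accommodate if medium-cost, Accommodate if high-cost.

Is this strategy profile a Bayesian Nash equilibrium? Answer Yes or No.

Yes

The entrant plays Enter: E[Enter] = 1/5·(9) + 2/5·(9) + 2/5·(9) = 9; E[Stay out] = -1. Best-responding. ✓
The incumbent (cost type low-cost), facing Enter: Fight gives 4, Accommodate gives 10. Proposed Accommodate is best. ✓
The incumbent (cost type medium-cost), facing Enter: Fight gives -5, Accommodate gives -3. Proposed Accommodate is best. ✓
The incumbent (cost type high-cost), facing Enter: Fight gives 9, Accommodate gives 14. Proposed Accommodate is best. ✓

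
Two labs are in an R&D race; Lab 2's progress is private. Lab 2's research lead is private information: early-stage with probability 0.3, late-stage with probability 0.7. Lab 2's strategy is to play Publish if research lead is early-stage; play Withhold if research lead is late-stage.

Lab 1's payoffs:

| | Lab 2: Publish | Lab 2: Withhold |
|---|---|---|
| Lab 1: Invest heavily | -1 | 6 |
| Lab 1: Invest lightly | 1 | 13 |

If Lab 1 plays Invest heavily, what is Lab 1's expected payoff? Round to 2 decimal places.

E[Invest heavily] = 0.3·(-1) + 0.7·6 = (-0.3) + 4.2 = 3.9

3.90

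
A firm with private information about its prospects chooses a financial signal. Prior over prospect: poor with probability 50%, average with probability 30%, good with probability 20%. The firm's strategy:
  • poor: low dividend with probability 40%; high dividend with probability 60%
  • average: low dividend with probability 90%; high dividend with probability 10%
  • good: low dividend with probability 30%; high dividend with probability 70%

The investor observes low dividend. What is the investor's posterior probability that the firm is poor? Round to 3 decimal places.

0.377

Apply Bayes' rule using the sender's strategy as the likelihood.
P(low dividend) = 0.5·0.4 + 0.3·0.9 + 0.2·0.3 = 0.53
P(poor | low dividend) = (0.5·0.4) / 0.53 = 0.2 / 0.53 = 0.377358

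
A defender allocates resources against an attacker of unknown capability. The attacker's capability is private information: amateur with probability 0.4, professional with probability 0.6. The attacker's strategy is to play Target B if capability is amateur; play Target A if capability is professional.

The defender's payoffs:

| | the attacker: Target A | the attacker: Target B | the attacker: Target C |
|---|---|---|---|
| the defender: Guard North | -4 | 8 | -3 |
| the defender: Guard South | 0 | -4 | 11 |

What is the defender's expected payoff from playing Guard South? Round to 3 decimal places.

-1.600

E[Guard South] = 0.4·(-4) + 0.6·0 = (-1.6) + 0 = -1.6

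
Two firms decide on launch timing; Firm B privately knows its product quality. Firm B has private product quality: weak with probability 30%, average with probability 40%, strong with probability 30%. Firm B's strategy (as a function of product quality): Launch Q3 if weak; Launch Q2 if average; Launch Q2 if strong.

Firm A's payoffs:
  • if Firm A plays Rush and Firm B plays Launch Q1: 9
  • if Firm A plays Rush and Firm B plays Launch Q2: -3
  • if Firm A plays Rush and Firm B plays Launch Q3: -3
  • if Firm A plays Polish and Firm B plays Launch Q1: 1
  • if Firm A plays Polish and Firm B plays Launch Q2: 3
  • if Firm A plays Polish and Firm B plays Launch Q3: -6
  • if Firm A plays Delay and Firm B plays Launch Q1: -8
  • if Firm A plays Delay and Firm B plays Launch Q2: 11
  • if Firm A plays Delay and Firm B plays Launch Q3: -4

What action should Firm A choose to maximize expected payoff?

E[Rush] = 0.3·(-3) + 0.4·(-3) + 0.3·(-3) = -3
E[Polish] = 0.3·(-6) + 0.4·(3) + 0.3·(3) = 0.3
E[Delay] = 0.3·(-4) + 0.4·(11) + 0.3·(11) = 6.5
Best response: Delay (6.5 is the largest).

Delay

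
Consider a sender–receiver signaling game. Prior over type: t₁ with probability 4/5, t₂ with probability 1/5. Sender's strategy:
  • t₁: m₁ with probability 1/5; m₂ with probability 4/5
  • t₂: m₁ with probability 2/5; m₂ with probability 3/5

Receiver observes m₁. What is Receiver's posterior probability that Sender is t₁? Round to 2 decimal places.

Apply Bayes' rule using the sender's strategy as the likelihood.
P(m₁) = (4/5)·(1/5) + (1/5)·(2/5) = 6/25
P(t₁ | m₁) = ((4/5)·(1/5)) / (6/25) = (4/25) / (6/25) = 2/3

0.67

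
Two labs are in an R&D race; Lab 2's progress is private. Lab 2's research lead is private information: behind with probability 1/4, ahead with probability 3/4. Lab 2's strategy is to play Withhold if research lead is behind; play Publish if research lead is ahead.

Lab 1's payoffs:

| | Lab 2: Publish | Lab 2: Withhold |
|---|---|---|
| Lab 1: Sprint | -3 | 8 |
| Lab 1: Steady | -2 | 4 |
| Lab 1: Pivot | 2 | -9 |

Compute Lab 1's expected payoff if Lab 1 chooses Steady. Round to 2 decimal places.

Take the expectation over Lab 2's research lead, weighting each type's action by its prior probability.
E[Steady] = 1/4·4 + 3/4·(-2) = 1 + (-3/2) = -1/2

-0.50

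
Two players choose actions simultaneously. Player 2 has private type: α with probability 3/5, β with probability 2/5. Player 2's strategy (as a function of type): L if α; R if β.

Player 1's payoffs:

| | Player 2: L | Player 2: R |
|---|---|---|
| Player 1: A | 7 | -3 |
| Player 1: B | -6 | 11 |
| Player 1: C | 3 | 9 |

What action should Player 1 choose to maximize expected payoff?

C

Compute Player 1's expected payoff for each action, taking the expectation over Player 2's type.
E[A] = 3/5·(7) + 2/5·(-3) = 3
E[B] = 3/5·(-6) + 2/5·(11) = 4/5
E[C] = 3/5·(3) + 2/5·(9) = 27/5
Best response: C (27/5 is the largest).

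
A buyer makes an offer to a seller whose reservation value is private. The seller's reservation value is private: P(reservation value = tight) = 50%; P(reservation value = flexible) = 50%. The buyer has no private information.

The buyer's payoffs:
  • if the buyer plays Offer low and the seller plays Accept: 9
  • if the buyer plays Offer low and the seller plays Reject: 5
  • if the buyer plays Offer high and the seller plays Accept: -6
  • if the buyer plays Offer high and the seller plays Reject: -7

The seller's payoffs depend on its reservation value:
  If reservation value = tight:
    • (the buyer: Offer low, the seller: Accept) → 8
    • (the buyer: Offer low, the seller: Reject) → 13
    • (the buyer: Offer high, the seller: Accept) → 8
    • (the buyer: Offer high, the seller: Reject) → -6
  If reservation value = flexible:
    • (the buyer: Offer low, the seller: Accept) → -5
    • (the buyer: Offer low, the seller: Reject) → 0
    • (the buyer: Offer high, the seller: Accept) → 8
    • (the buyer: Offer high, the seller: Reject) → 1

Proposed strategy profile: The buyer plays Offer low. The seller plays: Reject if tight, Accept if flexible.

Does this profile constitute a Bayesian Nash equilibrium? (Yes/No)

No

The buyer plays Offer low: E[Offer low] = 0.5·(5) + 0.5·(9) = 7; E[Offer high] = -6.5. Best-responding. ✓
The seller (reservation value tight), facing Offer low: Accept gives 8, Reject gives 13. Proposed Reject is best. ✓
The seller (reservation value flexible), facing Offer low: Accept gives -5, Reject gives 0. Proposed Accept is not best — profitable deviation exists. ✗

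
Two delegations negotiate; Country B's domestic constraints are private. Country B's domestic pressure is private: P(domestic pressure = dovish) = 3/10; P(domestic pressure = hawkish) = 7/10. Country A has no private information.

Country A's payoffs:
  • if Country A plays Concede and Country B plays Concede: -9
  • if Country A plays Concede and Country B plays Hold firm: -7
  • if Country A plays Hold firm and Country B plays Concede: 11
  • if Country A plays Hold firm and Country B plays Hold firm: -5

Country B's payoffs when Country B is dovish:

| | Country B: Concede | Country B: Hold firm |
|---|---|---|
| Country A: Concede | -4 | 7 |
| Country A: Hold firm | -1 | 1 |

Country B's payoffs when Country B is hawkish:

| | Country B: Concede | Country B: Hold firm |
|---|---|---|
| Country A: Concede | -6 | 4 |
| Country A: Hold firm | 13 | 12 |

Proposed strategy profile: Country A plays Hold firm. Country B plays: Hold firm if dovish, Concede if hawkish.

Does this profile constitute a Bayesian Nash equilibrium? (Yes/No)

Yes

Country A plays Hold firm: E[Hold firm] = 3/10·(-5) + 7/10·(11) = 31/5; E[Concede] = -42/5. Best-responding. ✓
Country B (domestic pressure dovish), facing Hold firm: Concede gives -1, Hold firm gives 1. Proposed Hold firm is best. ✓
Country B (domestic pressure hawkish), facing Hold firm: Concede gives 13, Hold firm gives 12. Proposed Concede is best. ✓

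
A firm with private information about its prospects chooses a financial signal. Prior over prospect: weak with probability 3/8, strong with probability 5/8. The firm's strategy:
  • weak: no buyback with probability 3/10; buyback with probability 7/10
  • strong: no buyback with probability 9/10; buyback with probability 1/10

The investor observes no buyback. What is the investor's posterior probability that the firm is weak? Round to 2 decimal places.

Apply Bayes' rule using the sender's strategy as the likelihood.
P(no buyback) = (3/8)·(3/10) + (5/8)·(9/10) = 27/40
P(weak | no buyback) = ((3/8)·(3/10)) / (27/40) = (9/80) / (27/40) = 1/6

0.17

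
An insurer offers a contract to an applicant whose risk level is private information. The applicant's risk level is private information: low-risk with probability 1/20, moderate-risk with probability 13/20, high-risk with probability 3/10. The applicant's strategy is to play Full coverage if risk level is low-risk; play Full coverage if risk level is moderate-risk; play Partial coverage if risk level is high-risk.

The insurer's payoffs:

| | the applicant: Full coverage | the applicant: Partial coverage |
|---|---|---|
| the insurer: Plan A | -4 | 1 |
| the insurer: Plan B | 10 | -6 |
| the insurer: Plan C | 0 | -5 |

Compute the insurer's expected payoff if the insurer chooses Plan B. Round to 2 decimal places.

Take the expectation over the applicant's risk level, weighting each type's action by its prior probability.
E[Plan B] = 1/20·10 + 13/20·10 + 3/10·(-6) = 1/2 + 13/2 + (-9/5) = 26/5

5.20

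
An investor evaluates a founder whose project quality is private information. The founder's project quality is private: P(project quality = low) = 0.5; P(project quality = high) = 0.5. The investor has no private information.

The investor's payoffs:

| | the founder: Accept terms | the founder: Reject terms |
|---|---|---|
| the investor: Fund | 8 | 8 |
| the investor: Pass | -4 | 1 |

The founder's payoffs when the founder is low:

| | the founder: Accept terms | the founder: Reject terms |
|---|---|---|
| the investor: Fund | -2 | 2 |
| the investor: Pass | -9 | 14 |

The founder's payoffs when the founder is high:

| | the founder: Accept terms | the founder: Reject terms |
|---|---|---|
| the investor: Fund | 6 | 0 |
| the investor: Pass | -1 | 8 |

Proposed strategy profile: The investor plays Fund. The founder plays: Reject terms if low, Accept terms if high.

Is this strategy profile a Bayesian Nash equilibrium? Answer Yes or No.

The investor plays Fund: E[Fund] = 0.5·(8) + 0.5·(8) = 8; E[Pass] = -1.5. Best-responding. ✓
The founder (project quality low), facing Fund: Accept terms gives -2, Reject terms gives 2. Proposed Reject terms is best. ✓
The founder (project quality high), facing Fund: Accept terms gives 6, Reject terms gives 0. Proposed Accept terms is best. ✓

Yes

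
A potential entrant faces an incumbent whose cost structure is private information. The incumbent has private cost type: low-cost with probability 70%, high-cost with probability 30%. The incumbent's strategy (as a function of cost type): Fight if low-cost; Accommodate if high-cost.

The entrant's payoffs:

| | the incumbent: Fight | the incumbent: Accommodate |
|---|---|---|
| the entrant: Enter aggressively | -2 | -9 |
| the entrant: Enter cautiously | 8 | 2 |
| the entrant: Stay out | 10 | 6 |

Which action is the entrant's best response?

E[Enter aggressively] = 0.7·(-2) + 0.3·(-9) = -4.1
E[Enter cautiously] = 0.7·(8) + 0.3·(2) = 6.2
E[Stay out] = 0.7·(10) + 0.3·(6) = 8.8
Best response: Stay out (8.8 is the largest).

Stay out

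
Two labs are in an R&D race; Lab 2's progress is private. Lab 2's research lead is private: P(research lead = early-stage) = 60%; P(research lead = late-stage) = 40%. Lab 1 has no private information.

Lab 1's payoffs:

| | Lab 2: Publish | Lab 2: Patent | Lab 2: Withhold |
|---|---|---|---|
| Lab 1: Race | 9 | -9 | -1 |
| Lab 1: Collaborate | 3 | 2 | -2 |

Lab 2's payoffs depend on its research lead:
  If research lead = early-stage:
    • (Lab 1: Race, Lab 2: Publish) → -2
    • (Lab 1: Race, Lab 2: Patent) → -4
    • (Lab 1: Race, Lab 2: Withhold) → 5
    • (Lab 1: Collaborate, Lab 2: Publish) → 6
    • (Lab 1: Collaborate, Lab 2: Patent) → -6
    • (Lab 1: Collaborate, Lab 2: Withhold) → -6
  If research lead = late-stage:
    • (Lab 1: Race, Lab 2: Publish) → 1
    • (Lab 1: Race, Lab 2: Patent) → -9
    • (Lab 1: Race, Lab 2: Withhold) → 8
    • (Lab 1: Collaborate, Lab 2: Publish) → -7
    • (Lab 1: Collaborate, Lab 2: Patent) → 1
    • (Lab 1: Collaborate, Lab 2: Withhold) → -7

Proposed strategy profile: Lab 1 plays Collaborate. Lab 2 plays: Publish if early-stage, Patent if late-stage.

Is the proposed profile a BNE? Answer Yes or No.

Yes

Lab 1 plays Collaborate: E[Collaborate] = 0.6·(3) + 0.4·(2) = 2.6; E[Race] = 1.8. Best-responding. ✓
Lab 2 (research lead early-stage), facing Collaborate: Publish gives 6, Patent gives -6, Withhold gives -6. Proposed Publish is best. ✓
Lab 2 (research lead late-stage), facing Collaborate: Publish gives -7, Patent gives 1, Withhold gives -7. Proposed Patent is best. ✓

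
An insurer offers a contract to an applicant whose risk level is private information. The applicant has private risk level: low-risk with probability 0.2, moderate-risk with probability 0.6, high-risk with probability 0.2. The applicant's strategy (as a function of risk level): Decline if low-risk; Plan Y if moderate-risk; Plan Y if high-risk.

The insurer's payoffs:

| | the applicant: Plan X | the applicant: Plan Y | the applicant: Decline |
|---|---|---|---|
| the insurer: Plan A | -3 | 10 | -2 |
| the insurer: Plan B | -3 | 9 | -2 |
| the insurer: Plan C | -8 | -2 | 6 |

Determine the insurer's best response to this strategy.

Plan A

E[Plan A] = 0.2·(-2) + 0.6·(10) + 0.2·(10) = 7.6
E[Plan B] = 0.2·(-2) + 0.6·(9) + 0.2·(9) = 6.8
E[Plan C] = 0.2·(6) + 0.6·(-2) + 0.2·(-2) = -0.4
Best response: Plan A (7.6 is the largest).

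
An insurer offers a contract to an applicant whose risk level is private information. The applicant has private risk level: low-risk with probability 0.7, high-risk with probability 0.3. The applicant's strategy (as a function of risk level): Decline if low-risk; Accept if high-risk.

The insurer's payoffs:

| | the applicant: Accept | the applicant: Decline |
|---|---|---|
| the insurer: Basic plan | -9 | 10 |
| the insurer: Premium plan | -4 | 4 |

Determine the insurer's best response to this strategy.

Compute the insurer's expected payoff for each action, taking the expectation over the applicant's type.
E[Basic plan] = 0.7·(10) + 0.3·(-9) = 4.3
E[Premium plan] = 0.7·(4) + 0.3·(-4) = 1.6
Best response: Basic plan (4.3 is the largest).

Basic plan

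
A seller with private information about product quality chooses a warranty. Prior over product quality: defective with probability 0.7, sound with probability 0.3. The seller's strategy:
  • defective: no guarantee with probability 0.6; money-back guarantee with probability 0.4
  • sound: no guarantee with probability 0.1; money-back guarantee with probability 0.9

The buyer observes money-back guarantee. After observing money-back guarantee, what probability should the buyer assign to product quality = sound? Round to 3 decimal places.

0.491

P(money-back guarantee) = 0.7·0.4 + 0.3·0.9 = 0.55
P(sound | money-back guarantee) = (0.3·0.9) / 0.55 = 0.27 / 0.55 = 0.490909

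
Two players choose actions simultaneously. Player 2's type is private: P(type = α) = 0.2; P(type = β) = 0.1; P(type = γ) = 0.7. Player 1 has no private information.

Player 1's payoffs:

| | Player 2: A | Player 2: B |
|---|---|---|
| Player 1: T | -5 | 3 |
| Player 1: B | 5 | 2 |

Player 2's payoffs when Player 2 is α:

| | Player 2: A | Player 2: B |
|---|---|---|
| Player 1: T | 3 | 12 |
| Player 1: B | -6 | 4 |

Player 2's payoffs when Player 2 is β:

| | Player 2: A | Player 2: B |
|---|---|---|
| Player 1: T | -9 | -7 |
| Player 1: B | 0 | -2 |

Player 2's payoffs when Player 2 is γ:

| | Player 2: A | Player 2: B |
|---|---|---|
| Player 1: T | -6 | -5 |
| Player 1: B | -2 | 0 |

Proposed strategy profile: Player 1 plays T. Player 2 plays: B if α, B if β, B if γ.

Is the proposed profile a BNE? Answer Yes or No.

Player 1 plays T: E[T] = 0.2·(3) + 0.1·(3) + 0.7·(3) = 3; E[B] = 2. Best-responding. ✓
Player 2 (type α), facing T: A gives 3, B gives 12. Proposed B is best. ✓
Player 2 (type β), facing T: A gives -9, B gives -7. Proposed B is best. ✓
Player 2 (type γ), facing T: A gives -6, B gives -5. Proposed B is best. ✓

Yes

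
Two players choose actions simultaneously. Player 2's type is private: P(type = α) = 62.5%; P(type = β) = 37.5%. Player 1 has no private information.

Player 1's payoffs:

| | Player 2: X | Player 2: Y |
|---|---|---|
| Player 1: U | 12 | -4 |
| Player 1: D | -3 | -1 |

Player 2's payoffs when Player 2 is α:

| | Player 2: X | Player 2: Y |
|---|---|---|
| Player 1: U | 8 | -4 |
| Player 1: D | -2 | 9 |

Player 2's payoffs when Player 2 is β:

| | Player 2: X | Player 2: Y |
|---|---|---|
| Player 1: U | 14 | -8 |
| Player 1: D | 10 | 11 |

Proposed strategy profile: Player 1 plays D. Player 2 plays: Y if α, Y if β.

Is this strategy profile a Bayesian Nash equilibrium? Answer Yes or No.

Yes

A profile is a BNE iff every type of every player is best-responding given beliefs about the other side.
Player 1 plays D: E[D] = 0.625·(-1) + 0.375·(-1) = -1; E[U] = -4. Best-responding. ✓
Player 2 (type α), facing D: X gives -2, Y gives 9. Proposed Y is best. ✓
Player 2 (type β), facing D: X gives 10, Y gives 11. Proposed Y is best. ✓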